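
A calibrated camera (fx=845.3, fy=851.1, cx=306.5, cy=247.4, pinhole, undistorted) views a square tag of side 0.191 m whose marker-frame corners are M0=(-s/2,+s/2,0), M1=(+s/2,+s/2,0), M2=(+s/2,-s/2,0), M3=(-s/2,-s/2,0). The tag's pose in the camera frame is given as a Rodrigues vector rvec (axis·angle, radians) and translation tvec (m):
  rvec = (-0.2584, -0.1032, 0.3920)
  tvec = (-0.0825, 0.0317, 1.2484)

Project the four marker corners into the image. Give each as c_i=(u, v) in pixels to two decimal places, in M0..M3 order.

c0=(164.19, 303.03) c1=(286.21, 354.27) c2=(332.98, 236.61) c3=(216.23, 186.56)

Intrinsics K: fx=845.3, fy=851.1, cx=306.5, cy=247.4
Marker side s = 0.191 m; corners in marker frame (Z=0):
  M0 = (-0.0955, +0.0955, 0)
  M1 = (+0.0955, +0.0955, 0)
  M2 = (+0.0955, -0.0955, 0)
  M3 = (-0.0955, -0.0955, 0)
rvec = (-0.2584, -0.1032, 0.3920), |rvec| = θ = 0.48071 rad = 27.543°
Rodrigues: sinθ=0.46241, 1−cosθ=0.11333; R = I + sinθ·[k]× + (1−cosθ)·[k]×²:
    [+0.91941 -0.36400 -0.14895]
    [+0.39015 +0.89189 +0.22872]
    [+0.04959 -0.26840 +0.96203]
t = (-0.0825, 0.0317, 1.2484) m
M0: Pc = R·M0+t = (-0.20507, +0.07962, +1.21803); u = 845.3·(-0.20507)/1.21803 + 306.5 = 164.1868, v = 851.1·(+0.07962)/1.21803 + 247.4 = 303.0315
M1: Pc = R·M1+t = (-0.02946, +0.15414, +1.22750); u = 845.3·(-0.02946)/1.22750 + 306.5 = 286.2144, v = 851.1·(+0.15414)/1.22750 + 247.4 = 354.2709
M2: Pc = R·M2+t = (+0.04007, -0.01622, +1.27877); u = 845.3·(+0.04007)/1.27877 + 306.5 = 332.9845, v = 851.1·(-0.01622)/1.27877 + 247.4 = 236.6075
M3: Pc = R·M3+t = (-0.13554, -0.09074, +1.26930); u = 845.3·(-0.13554)/1.26930 + 306.5 = 216.2344, v = 851.1·(-0.09074)/1.26930 + 247.4 = 186.5595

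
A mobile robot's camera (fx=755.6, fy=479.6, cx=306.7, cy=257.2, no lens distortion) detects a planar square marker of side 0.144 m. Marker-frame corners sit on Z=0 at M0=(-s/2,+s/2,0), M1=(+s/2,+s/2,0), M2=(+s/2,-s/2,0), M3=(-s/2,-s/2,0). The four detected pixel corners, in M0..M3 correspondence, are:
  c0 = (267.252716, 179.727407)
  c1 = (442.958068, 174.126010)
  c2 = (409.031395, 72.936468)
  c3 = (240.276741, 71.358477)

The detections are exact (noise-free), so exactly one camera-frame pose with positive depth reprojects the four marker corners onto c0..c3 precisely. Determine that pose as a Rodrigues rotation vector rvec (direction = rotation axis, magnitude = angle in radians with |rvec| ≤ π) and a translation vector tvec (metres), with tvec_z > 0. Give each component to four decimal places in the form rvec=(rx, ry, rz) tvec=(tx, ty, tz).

rvec=(-0.2396, -0.2709, -0.1291) tvec=(0.0282, -0.1667, 0.5962)

Intrinsics K: fx=755.6, fy=479.6, cx=306.7, cy=257.2
Marker side s = 0.144 m; corners in marker frame (Z=0):
  M0 = (-0.0720, +0.0720, 0)
  M1 = (+0.0720, +0.0720, 0)
  M2 = (+0.0720, -0.0720, 0)
  M3 = (-0.0720, -0.0720, 0)
Detected image corners:
  c0 = (267.252716, 179.727407) px
  c1 = (442.958068, 174.126010) px
  c2 = (409.031395, 72.936468) px
  c3 = (240.276741, 71.358477) px
Planar DLT: solve 8×8 A·h = b for H (H[2,2]=1):
  H  [+1354.76507 +88.85359 +342.38866]
  H  [+45.07152 +681.56593 +123.13330]
  H  [+0.46886 -0.36315 +1.00000]
B = K⁻¹H; ‖b₁‖=1.677238, ‖b₂‖=1.677238; λ = 2/(‖b₁‖+‖b₂‖) = 0.596218, sign → tz>0 ⇒ λ=+0.596218
r₁ = λ·B[:,0] = (+0.95553,-0.09388,+0.27954); r₂ = λ·B[:,1] = (+0.15800,+0.96341,-0.21652)
r₃ = r₁×r₂ = (-0.24898,+0.25106,+0.93540); SVD([r₁ r₂ r₃]) → R = UVᵀ:
  R  [+0.95553 +0.15800 -0.24898]
  R  [-0.09388 +0.96341 +0.25106]
  R  [+0.27954 -0.21652 +0.93540]
t = (+0.02816, -0.16667, +0.59622) m
tr R = 2.854344; θ = arccos((tr R − 1)/2) = 0.384004 rad = 22.002°
axis k = ((R−Rᵀ)₃₂, (R−Rᵀ)₁₃, (R−Rᵀ)₂₁) / (2 sinθ) = (-0.624041, -0.705384, -0.336163)
rvec = θ·k = (-0.239634, -0.270870, -0.129088)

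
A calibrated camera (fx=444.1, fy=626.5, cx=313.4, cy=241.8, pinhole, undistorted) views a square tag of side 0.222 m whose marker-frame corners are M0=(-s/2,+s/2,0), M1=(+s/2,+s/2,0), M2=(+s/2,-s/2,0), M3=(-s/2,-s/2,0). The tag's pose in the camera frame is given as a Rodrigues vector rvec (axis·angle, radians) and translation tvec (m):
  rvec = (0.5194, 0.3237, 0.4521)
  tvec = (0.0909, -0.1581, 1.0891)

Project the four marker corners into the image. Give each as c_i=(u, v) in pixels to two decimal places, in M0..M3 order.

Intrinsics K: fx=444.1, fy=626.5, cx=313.4, cy=241.8
Marker side s = 0.222 m; corners in marker frame (Z=0):
  M0 = (-0.1110, +0.1110, 0)
  M1 = (+0.1110, +0.1110, 0)
  M2 = (+0.1110, -0.1110, 0)
  M3 = (-0.1110, -0.1110, 0)
rvec = (0.5194, 0.3237, 0.4521), |rvec| = θ = 0.76089 rad = 43.596°
Rodrigues: sinθ=0.68957, 1−cosθ=0.27578; R = I + sinθ·[k]× + (1−cosθ)·[k]×²:
    [+0.85273 -0.32963 +0.40521]
    [+0.48981 +0.77413 -0.40100]
    [-0.18150 +0.54042 +0.82158]
t = (0.0909, -0.1581, 1.0891) m
M0: Pc = R·M0+t = (-0.04034, -0.12654, +1.16923); u = 444.1·(-0.04034)/1.16923 + 313.4 = 298.0771, v = 626.5·(-0.12654)/1.16923 + 241.8 = 173.9973
M1: Pc = R·M1+t = (+0.14896, -0.01780, +1.12894); u = 444.1·(+0.14896)/1.12894 + 313.4 = 371.9989, v = 626.5·(-0.01780)/1.12894 + 241.8 = 231.9207
M2: Pc = R·M2+t = (+0.22214, -0.18966, +1.00897); u = 444.1·(+0.22214)/1.00897 + 313.4 = 411.1767, v = 626.5·(-0.18966)/1.00897 + 241.8 = 124.0338
M3: Pc = R·M3+t = (+0.03284, -0.29840, +1.04926); u = 444.1·(+0.03284)/1.04926 + 313.4 = 327.2982, v = 626.5·(-0.29840)/1.04926 + 241.8 = 63.6305

c0=(298.08, 174.00) c1=(372.00, 231.92) c2=(411.18, 124.03) c3=(327.30, 63.63)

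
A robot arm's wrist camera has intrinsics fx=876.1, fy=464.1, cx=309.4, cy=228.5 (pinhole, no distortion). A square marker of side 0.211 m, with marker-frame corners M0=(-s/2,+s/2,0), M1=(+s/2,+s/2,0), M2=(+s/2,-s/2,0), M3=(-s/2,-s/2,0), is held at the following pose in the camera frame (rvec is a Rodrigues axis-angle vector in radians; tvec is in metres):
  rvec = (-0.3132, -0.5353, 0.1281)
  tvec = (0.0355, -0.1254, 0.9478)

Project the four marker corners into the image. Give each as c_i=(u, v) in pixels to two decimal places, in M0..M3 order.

c0=(249.87, 203.26) c1=(419.78, 226.31) c2=(419.35, 136.89) c3=(261.93, 105.81)

Intrinsics K: fx=876.1, fy=464.1, cx=309.4, cy=228.5
Marker side s = 0.211 m; corners in marker frame (Z=0):
  M0 = (-0.1055, +0.1055, 0)
  M1 = (+0.1055, +0.1055, 0)
  M2 = (+0.1055, -0.1055, 0)
  M3 = (-0.1055, -0.1055, 0)
rvec = (-0.3132, -0.5353, 0.1281), |rvec| = θ = 0.63329 rad = 36.285°
Rodrigues: sinθ=0.59180, 1−cosθ=0.19391; R = I + sinθ·[k]× + (1−cosθ)·[k]×²:
    [+0.85352 -0.03864 -0.51963]
    [+0.20077 +0.94464 +0.25953]
    [+0.48083 -0.32584 +0.81402]
t = (0.0355, -0.1254, 0.9478) m
M0: Pc = R·M0+t = (-0.05862, -0.04692, +0.86270); u = 876.1·(-0.05862)/0.86270 + 309.4 = 249.8661, v = 464.1·(-0.04692)/0.86270 + 228.5 = 203.2575
M1: Pc = R·M1+t = (+0.12147, -0.00456, +0.96415); u = 876.1·(+0.12147)/0.96415 + 309.4 = 419.7759, v = 464.1·(-0.00456)/0.96415 + 228.5 = 226.3052
M2: Pc = R·M2+t = (+0.12962, -0.20388, +1.03290); u = 876.1·(+0.12962)/1.03290 + 309.4 = 419.3452, v = 464.1·(-0.20388)/1.03290 + 228.5 = 136.8945
M3: Pc = R·M3+t = (-0.05047, -0.24624, +0.93145); u = 876.1·(-0.05047)/0.93145 + 309.4 = 261.9298, v = 464.1·(-0.24624)/0.93145 + 228.5 = 105.8091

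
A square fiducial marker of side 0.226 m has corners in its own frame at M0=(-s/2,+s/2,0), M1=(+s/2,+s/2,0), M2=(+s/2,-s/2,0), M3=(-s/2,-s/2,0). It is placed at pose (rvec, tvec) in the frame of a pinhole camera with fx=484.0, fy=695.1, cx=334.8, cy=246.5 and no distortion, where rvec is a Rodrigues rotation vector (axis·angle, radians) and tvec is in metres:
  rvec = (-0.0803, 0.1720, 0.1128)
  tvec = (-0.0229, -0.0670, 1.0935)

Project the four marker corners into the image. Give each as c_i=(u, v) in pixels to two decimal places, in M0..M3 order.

c0=(270.46, 267.29) c1=(368.54, 283.54) c2=(380.06, 139.14) c3=(282.96, 128.22)

Intrinsics K: fx=484.0, fy=695.1, cx=334.8, cy=246.5
Marker side s = 0.226 m; corners in marker frame (Z=0):
  M0 = (-0.1130, +0.1130, 0)
  M1 = (+0.1130, +0.1130, 0)
  M2 = (+0.1130, -0.1130, 0)
  M3 = (-0.1130, -0.1130, 0)
rvec = (-0.0803, 0.1720, 0.1128), |rvec| = θ = 0.22081 rad = 12.651°
Rodrigues: sinθ=0.21902, 1−cosθ=0.02428; R = I + sinθ·[k]× + (1−cosθ)·[k]×²:
    [+0.97893 -0.11876 +0.16610]
    [+0.10501 +0.99045 +0.08931]
    [-0.17512 -0.06999 +0.98206]
t = (-0.0229, -0.0670, 1.0935) m
M0: Pc = R·M0+t = (-0.14694, +0.03306, +1.10538); u = 484.0·(-0.14694)/1.10538 + 334.8 = 270.4612, v = 695.1·(+0.03306)/1.10538 + 246.5 = 267.2863
M1: Pc = R·M1+t = (+0.07430, +0.05679, +1.06580); u = 484.0·(+0.07430)/1.06580 + 334.8 = 368.5405, v = 695.1·(+0.05679)/1.06580 + 246.5 = 283.5356
M2: Pc = R·M2+t = (+0.10114, -0.16706, +1.08162); u = 484.0·(+0.10114)/1.08162 + 334.8 = 380.0576, v = 695.1·(-0.16706)/1.08162 + 246.5 = 139.1424
M3: Pc = R·M3+t = (-0.12010, -0.19079, +1.12120); u = 484.0·(-0.12010)/1.12120 + 334.8 = 282.9555, v = 695.1·(-0.19079)/1.12120 + 246.5 = 128.2192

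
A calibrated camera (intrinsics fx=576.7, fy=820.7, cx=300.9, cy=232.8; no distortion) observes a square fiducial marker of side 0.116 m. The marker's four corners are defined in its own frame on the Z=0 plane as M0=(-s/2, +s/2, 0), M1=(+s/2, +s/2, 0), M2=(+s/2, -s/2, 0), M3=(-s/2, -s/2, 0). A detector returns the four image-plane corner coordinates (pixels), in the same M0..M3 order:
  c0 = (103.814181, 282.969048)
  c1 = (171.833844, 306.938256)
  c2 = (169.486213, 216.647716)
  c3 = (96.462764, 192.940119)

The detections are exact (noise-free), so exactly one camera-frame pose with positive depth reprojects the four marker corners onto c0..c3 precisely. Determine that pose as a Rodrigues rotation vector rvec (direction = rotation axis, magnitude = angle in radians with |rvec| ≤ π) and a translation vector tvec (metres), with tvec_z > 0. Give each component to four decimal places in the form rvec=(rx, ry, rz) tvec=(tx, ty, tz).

Intrinsics K: fx=576.7, fy=820.7, cx=300.9, cy=232.8
Marker side s = 0.116 m; corners in marker frame (Z=0):
  M0 = (-0.0580, +0.0580, 0)
  M1 = (+0.0580, +0.0580, 0)
  M2 = (+0.0580, -0.0580, 0)
  M3 = (-0.0580, -0.0580, 0)
Detected image corners:
  c0 = (103.814181, 282.969048) px
  c1 = (171.833844, 306.938256) px
  c2 = (169.486213, 216.647716) px
  c3 = (96.462764, 192.940119) px
Planar DLT: solve 8×8 A·h = b for H (H[2,2]=1):
  H  [+581.41003 +126.63509 +135.09813]
  H  [+158.01842 +933.33573 +251.37579]
  H  [-0.19020 +0.62475 +1.00000]
B = K⁻¹H; ‖b₁‖=1.150340, ‖b₂‖=1.150340; λ = 2/(‖b₁‖+‖b₂‖) = 0.869308, sign → tz>0 ⇒ λ=+0.869308
r₁ = λ·B[:,0] = (+0.96268,+0.21428,-0.16534); r₂ = λ·B[:,1] = (-0.09248,+0.83456,+0.54310)
r₃ = r₁×r₂ = (+0.25436,-0.50754,+0.82323); SVD([r₁ r₂ r₃]) → R = UVᵀ:
  R  [+0.96268 -0.09248 +0.25436]
  R  [+0.21428 +0.83456 -0.50754]
  R  [-0.16534 +0.54310 +0.82323]
t = (-0.24993, +0.01968, +0.86931) m
tr R = 2.620462; θ = arccos((tr R − 1)/2) = 0.626250 rad = 35.881°
axis k = ((R−Rᵀ)₃₂, (R−Rᵀ)₁₃, (R−Rᵀ)₂₁) / (2 sinθ) = (+0.896283, +0.358042, +0.261692)
rvec = θ·k = (+0.561297, +0.224224, +0.163884)

rvec=(0.5613, 0.2242, 0.1639) tvec=(-0.2499, 0.0197, 0.8693)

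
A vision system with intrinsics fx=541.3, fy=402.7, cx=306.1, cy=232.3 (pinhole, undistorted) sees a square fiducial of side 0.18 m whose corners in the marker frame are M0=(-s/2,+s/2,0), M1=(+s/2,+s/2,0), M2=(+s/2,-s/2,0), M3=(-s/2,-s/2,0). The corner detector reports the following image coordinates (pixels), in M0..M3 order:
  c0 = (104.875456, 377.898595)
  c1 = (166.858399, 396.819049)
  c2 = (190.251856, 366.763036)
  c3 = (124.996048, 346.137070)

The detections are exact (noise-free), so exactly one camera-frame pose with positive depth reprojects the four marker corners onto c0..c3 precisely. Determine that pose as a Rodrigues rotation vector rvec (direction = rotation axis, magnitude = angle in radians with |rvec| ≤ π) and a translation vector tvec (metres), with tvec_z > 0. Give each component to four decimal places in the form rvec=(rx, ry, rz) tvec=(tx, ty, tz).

Intrinsics K: fx=541.3, fy=402.7, cx=306.1, cy=232.3
Marker side s = 0.18 m; corners in marker frame (Z=0):
  M0 = (-0.0900, +0.0900, 0)
  M1 = (+0.0900, +0.0900, 0)
  M2 = (+0.0900, -0.0900, 0)
  M3 = (-0.0900, -0.0900, 0)
Detected image corners:
  c0 = (104.875456, 377.898595) px
  c1 = (166.858399, 396.819049) px
  c2 = (190.251856, 366.763036) px
  c3 = (124.996048, 346.137070) px
Planar DLT: solve 8×8 A·h = b for H (H[2,2]=1):
  H  [+368.07428 -73.92109 +146.72223]
  H  [+147.46507 +290.87358 +372.44056]
  H  [+0.10151 +0.32052 +1.00000]
B = K⁻¹H; ‖b₁‖=0.701820, ‖b₂‖=0.701820; λ = 2/(‖b₁‖+‖b₂‖) = 1.424867, sign → tz>0 ⇒ λ=+1.424867
r₁ = λ·B[:,0] = (+0.88710,+0.43834,+0.14463); r₂ = λ·B[:,1] = (-0.45284,+0.76575,+0.45669)
r₃ = r₁×r₂ = (+0.08944,-0.47063,+0.87779); SVD([r₁ r₂ r₃]) → R = UVᵀ:
  R  [+0.88710 -0.45284 +0.08944]
  R  [+0.43834 +0.76575 -0.47063]
  R  [+0.14463 +0.45669 +0.87779]
t = (-0.41953, +0.49586, +1.42487) m
tr R = 2.530631; θ = arccos((tr R − 1)/2) = 0.699265 rad = 40.065°
axis k = ((R−Rᵀ)₃₂, (R−Rᵀ)₁₃, (R−Rᵀ)₂₁) / (2 sinθ) = (+0.720354, -0.042878, +0.692280)
rvec = θ·k = (+0.503718, -0.029983, +0.484087)

rvec=(0.5037, -0.0300, 0.4841) tvec=(-0.4195, 0.4959, 1.4249)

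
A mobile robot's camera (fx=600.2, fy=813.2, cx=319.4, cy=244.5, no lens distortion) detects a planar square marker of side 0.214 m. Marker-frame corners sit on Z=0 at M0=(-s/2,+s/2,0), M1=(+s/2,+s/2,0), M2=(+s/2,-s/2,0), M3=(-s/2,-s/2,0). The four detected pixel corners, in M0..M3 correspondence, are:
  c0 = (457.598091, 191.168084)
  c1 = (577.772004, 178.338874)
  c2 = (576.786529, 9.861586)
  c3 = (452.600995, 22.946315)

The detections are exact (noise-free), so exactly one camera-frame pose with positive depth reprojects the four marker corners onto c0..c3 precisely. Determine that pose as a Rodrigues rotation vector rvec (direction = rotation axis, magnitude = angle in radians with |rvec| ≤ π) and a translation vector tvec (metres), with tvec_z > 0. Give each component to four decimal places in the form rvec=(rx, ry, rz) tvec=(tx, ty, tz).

rvec=(0.1609, -0.0113, -0.0783) tvec=(0.3432, -0.1834, 1.0466)

Intrinsics K: fx=600.2, fy=813.2, cx=319.4, cy=244.5
Marker side s = 0.214 m; corners in marker frame (Z=0):
  M0 = (-0.1070, +0.1070, 0)
  M1 = (+0.1070, +0.1070, 0)
  M2 = (+0.1070, -0.1070, 0)
  M3 = (-0.1070, -0.1070, 0)
Detected image corners:
  c0 = (457.598091, 191.168084) px
  c1 = (577.772004, 178.338874) px
  c2 = (576.786529, 9.861586) px
  c3 = (452.600995, 22.946315) px
Planar DLT: solve 8×8 A·h = b for H (H[2,2]=1):
  H  [+573.20937 +93.11210 +516.24471]
  H  [-60.06334 +802.10042 +101.95630]
  H  [+0.00471 +0.15331 +1.00000]
B = K⁻¹H; ‖b₁‖=0.955507, ‖b₂‖=0.955507; λ = 2/(‖b₁‖+‖b₂‖) = 1.046565, sign → tz>0 ⇒ λ=+1.046565
r₁ = λ·B[:,0] = (+0.99688,-0.07878,+0.00493); r₂ = λ·B[:,1] = (+0.07697,+0.98404,+0.16045)
r₃ = r₁×r₂ = (-0.01749,-0.15957,+0.98703); SVD([r₁ r₂ r₃]) → R = UVᵀ:
  R  [+0.99688 +0.07697 -0.01749]
  R  [-0.07878 +0.98404 -0.15957]
  R  [+0.00493 +0.16045 +0.98703]
t = (+0.34324, -0.18345, +1.04656) m
tr R = 2.967949; θ = arccos((tr R − 1)/2) = 0.179269 rad = 10.271°
axis k = ((R−Rᵀ)₃₂, (R−Rᵀ)₁₃, (R−Rᵀ)₂₁) / (2 sinθ) = (+0.897384, -0.062854, -0.436751)
rvec = θ·k = (+0.160873, -0.011268, -0.078296)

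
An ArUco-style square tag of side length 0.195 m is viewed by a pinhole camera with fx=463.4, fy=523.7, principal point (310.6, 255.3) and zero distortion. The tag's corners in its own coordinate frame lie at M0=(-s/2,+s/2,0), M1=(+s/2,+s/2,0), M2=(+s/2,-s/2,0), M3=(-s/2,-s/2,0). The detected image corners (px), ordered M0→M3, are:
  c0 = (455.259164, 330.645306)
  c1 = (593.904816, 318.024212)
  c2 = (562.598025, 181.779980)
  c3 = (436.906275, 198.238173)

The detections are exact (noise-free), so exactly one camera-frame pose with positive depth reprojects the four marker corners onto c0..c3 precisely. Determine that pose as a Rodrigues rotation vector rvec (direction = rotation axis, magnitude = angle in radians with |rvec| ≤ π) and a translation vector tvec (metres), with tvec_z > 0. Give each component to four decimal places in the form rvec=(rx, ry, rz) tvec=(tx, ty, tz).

rvec=(-0.3356, 0.1579, -0.0789) tvec=(0.3089, -0.0014, 0.7167)

Intrinsics K: fx=463.4, fy=523.7, cx=310.6, cy=255.3
Marker side s = 0.195 m; corners in marker frame (Z=0):
  M0 = (-0.0975, +0.0975, 0)
  M1 = (+0.0975, +0.0975, 0)
  M2 = (+0.0975, -0.0975, 0)
  M3 = (-0.0975, -0.0975, 0)
Detected image corners:
  c0 = (455.259164, 330.645306) px
  c1 = (593.904816, 318.024212) px
  c2 = (562.598025, 181.779980) px
  c3 = (436.906275, 198.238173) px
Planar DLT: solve 8×8 A·h = b for H (H[2,2]=1):
  H  [+575.43926 -111.78463 +510.33484]
  H  [-125.64374 +568.91424 +254.26237]
  H  [-0.19689 -0.46563 +1.00000]
B = K⁻¹H; ‖b₁‖=1.395227, ‖b₂‖=1.395227; λ = 2/(‖b₁‖+‖b₂‖) = 0.716729, sign → tz>0 ⇒ λ=+0.716729
r₁ = λ·B[:,0] = (+0.98460,-0.10316,-0.14112); r₂ = λ·B[:,1] = (+0.05079,+0.94130,-0.33373)
r₃ = r₁×r₂ = (+0.16726,+0.32142,+0.93205); SVD([r₁ r₂ r₃]) → R = UVᵀ:
  R  [+0.98460 +0.05079 +0.16726]
  R  [-0.10316 +0.94130 +0.32142]
  R  [-0.14112 -0.33373 +0.93205]
t = (+0.30892, -0.00142, +0.71673) m
tr R = 2.857949; θ = arccos((tr R − 1)/2) = 0.379163 rad = 21.724°
axis k = ((R−Rᵀ)₃₂, (R−Rᵀ)₁₃, (R−Rᵀ)₂₁) / (2 sinθ) = (-0.884999, +0.416567, -0.207964)
rvec = θ·k = (-0.335559, +0.157947, -0.078852)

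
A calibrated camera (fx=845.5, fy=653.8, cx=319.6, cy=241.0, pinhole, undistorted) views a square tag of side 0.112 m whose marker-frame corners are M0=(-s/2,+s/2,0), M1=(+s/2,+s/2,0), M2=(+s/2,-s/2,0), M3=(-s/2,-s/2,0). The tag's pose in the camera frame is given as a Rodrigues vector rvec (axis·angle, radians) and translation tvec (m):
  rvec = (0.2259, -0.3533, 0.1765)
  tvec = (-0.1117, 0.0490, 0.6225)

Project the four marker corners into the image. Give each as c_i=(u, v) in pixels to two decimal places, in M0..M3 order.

c0=(77.94, 342.77) c1=(226.75, 351.19) c2=(255.07, 243.70) c3=(102.91, 227.64)

Intrinsics K: fx=845.5, fy=653.8, cx=319.6, cy=241.0
Marker side s = 0.112 m; corners in marker frame (Z=0):
  M0 = (-0.0560, +0.0560, 0)
  M1 = (+0.0560, +0.0560, 0)
  M2 = (+0.0560, -0.0560, 0)
  M3 = (-0.0560, -0.0560, 0)
rvec = (0.2259, -0.3533, 0.1765), |rvec| = θ = 0.45498 rad = 26.068°
Rodrigues: sinθ=0.43944, 1−cosθ=0.10173; R = I + sinθ·[k]× + (1−cosθ)·[k]×²:
    [+0.92335 -0.20969 -0.32164]
    [+0.13125 +0.95961 -0.24883]
    [+0.36083 +0.18754 +0.91358]
t = (-0.1117, 0.0490, 0.6225) m
M0: Pc = R·M0+t = (-0.17515, +0.09539, +0.61280); u = 845.5·(-0.17515)/0.61280 + 319.6 = 77.9376, v = 653.8·(+0.09539)/0.61280 + 241.0 = 342.7709
M1: Pc = R·M1+t = (-0.07174, +0.11009, +0.65321); u = 845.5·(-0.07174)/0.65321 + 319.6 = 226.7473, v = 653.8·(+0.11009)/0.65321 + 241.0 = 351.1880
M2: Pc = R·M2+t = (-0.04825, +0.00261, +0.63220); u = 845.5·(-0.04825)/0.63220 + 319.6 = 255.0719, v = 653.8·(+0.00261)/0.63220 + 241.0 = 243.7010
M3: Pc = R·M3+t = (-0.15166, -0.01209, +0.59179); u = 845.5·(-0.15166)/0.59179 + 319.6 = 102.9147, v = 653.8·(-0.01209)/0.59179 + 241.0 = 227.6450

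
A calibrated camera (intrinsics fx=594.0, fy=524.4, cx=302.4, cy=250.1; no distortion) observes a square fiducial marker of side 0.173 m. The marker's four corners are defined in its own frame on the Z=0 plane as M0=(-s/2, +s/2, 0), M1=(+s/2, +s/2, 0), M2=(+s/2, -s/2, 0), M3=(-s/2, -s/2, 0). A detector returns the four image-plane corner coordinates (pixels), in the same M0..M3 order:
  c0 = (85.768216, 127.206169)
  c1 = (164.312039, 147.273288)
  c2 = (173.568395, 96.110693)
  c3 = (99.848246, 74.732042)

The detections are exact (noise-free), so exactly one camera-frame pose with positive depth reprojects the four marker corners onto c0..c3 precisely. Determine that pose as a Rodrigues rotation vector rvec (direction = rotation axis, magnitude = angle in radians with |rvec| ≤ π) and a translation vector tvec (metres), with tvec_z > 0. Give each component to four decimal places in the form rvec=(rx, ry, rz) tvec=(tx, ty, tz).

rvec=(-0.4446, -0.4324, 0.1279) tvec=(-0.3917, -0.3625, 1.3651)

Intrinsics K: fx=594.0, fy=524.4, cx=302.4, cy=250.1
Marker side s = 0.173 m; corners in marker frame (Z=0):
  M0 = (-0.0865, +0.0865, 0)
  M1 = (+0.0865, +0.0865, 0)
  M2 = (+0.0865, -0.0865, 0)
  M3 = (-0.0865, -0.0865, 0)
Detected image corners:
  c0 = (85.768216, 127.206169) px
  c1 = (164.312039, 147.273288) px
  c2 = (173.568395, 96.110693) px
  c3 = (99.848246, 74.732042) px
Planar DLT: solve 8×8 A·h = b for H (H[2,2]=1):
  H  [+475.78130 -109.51160 +131.94603]
  H  [+150.60309 +263.37096 +110.85175]
  H  [+0.27586 -0.32396 +1.00000]
B = K⁻¹H; ‖b₁‖=0.732552, ‖b₂‖=0.732552; λ = 2/(‖b₁‖+‖b₂‖) = 1.365090, sign → tz>0 ⇒ λ=+1.365090
r₁ = λ·B[:,0] = (+0.90170,+0.21245,+0.37657); r₂ = λ·B[:,1] = (-0.02653,+0.89651,-0.44224)
r₃ = r₁×r₂ = (-0.43155,+0.38877,+0.81402); SVD([r₁ r₂ r₃]) → R = UVᵀ:
  R  [+0.90170 -0.02653 -0.43155]
  R  [+0.21245 +0.89651 +0.38877]
  R  [+0.37657 -0.44224 +0.81402]
t = (-0.39173, -0.36248, +1.36509) m
tr R = 2.612222; θ = arccos((tr R − 1)/2) = 0.633246 rad = 36.282°
axis k = ((R−Rᵀ)₃₂, (R−Rᵀ)₁₃, (R−Rᵀ)₂₁) / (2 sinθ) = (-0.702143, -0.682806, +0.201921)
rvec = θ·k = (-0.444629, -0.432384, +0.127866)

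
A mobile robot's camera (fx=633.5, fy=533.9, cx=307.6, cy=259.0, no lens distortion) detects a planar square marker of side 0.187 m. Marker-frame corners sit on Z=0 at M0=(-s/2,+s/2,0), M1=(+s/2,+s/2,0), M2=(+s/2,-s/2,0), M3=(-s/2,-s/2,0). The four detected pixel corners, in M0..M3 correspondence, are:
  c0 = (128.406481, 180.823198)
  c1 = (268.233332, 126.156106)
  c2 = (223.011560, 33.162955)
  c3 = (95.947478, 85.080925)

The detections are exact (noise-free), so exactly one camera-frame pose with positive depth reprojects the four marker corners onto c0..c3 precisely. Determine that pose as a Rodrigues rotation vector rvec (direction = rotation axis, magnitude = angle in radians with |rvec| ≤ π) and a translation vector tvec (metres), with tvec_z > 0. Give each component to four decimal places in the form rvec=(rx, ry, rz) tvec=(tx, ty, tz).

Intrinsics K: fx=633.5, fy=533.9, cx=307.6, cy=259.0
Marker side s = 0.187 m; corners in marker frame (Z=0):
  M0 = (-0.0935, +0.0935, 0)
  M1 = (+0.0935, +0.0935, 0)
  M2 = (+0.0935, -0.0935, 0)
  M3 = (-0.0935, -0.0935, 0)
Detected image corners:
  c0 = (128.406481, 180.823198) px
  c1 = (268.233332, 126.156106) px
  c2 = (223.011560, 33.162955) px
  c3 = (95.947478, 85.080925) px
Planar DLT: solve 8×8 A·h = b for H (H[2,2]=1):
  H  [+691.64483 +121.79023 +177.31859]
  H  [-296.80492 +453.88448 +104.48085]
  H  [-0.11426 -0.47819 +1.00000]
B = K⁻¹H; ‖b₁‖=1.256885, ‖b₂‖=1.256885; λ = 2/(‖b₁‖+‖b₂‖) = 0.795618, sign → tz>0 ⇒ λ=+0.795618
r₁ = λ·B[:,0] = (+0.91278,-0.39820,-0.09091); r₂ = λ·B[:,1] = (+0.33769,+0.86094,-0.38046)
r₃ = r₁×r₂ = (+0.22976,+0.31657,+0.92032); SVD([r₁ r₂ r₃]) → R = UVᵀ:
  R  [+0.91278 +0.33769 +0.22976]
  R  [-0.39820 +0.86094 +0.31657]
  R  [-0.09091 -0.38046 +0.92032]
t = (-0.16362, -0.23026, +0.79562) m
tr R = 2.694045; θ = arccos((tr R − 1)/2) = 0.560438 rad = 32.111°
axis k = ((R−Rᵀ)₃₂, (R−Rᵀ)₁₃, (R−Rᵀ)₂₁) / (2 sinθ) = (-0.655649, +0.301636, -0.692200)
rvec = θ·k = (-0.367450, +0.169048, -0.387935)

rvec=(-0.3675, 0.1690, -0.3879) tvec=(-0.1636, -0.2303, 0.7956)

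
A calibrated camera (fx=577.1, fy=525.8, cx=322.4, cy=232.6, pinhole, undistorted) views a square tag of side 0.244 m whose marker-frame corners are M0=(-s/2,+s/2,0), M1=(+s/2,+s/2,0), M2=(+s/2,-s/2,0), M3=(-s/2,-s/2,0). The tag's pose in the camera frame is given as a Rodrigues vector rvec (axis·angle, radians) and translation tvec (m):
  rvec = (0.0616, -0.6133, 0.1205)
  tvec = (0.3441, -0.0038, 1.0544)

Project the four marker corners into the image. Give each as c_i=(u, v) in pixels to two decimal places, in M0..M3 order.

Intrinsics K: fx=577.1, fy=525.8, cx=322.4, cy=232.6
Marker side s = 0.244 m; corners in marker frame (Z=0):
  M0 = (-0.1220, +0.1220, 0)
  M1 = (+0.1220, +0.1220, 0)
  M2 = (+0.1220, -0.1220, 0)
  M3 = (-0.1220, -0.1220, 0)
rvec = (0.0616, -0.6133, 0.1205), |rvec| = θ = 0.62805 rad = 35.985°
Rodrigues: sinθ=0.58757, 1−cosθ=0.19083; R = I + sinθ·[k]× + (1−cosθ)·[k]×²:
    [+0.81101 -0.13101 -0.57018]
    [+0.09446 +0.99114 -0.09338]
    [+0.57736 +0.02188 +0.81620]
t = (0.3441, -0.0038, 1.0544) m
M0: Pc = R·M0+t = (+0.22917, +0.10560, +0.98663); u = 577.1·(+0.22917)/0.98663 + 322.4 = 456.4483, v = 525.8·(+0.10560)/0.98663 + 232.6 = 288.8744
M1: Pc = R·M1+t = (+0.42706, +0.12864, +1.12751); u = 577.1·(+0.42706)/1.12751 + 322.4 = 540.9851, v = 525.8·(+0.12864)/1.12751 + 232.6 = 292.5911
M2: Pc = R·M2+t = (+0.45903, -0.11320, +1.12217); u = 577.1·(+0.45903)/1.12217 + 322.4 = 558.4643, v = 525.8·(-0.11320)/1.12217 + 232.6 = 179.5615
M3: Pc = R·M3+t = (+0.26114, -0.13624, +0.98129); u = 577.1·(+0.26114)/0.98129 + 322.4 = 475.9769, v = 525.8·(-0.13624)/0.98129 + 232.6 = 159.5980

c0=(456.45, 288.87) c1=(540.99, 292.59) c2=(558.46, 179.56) c3=(475.98, 159.60)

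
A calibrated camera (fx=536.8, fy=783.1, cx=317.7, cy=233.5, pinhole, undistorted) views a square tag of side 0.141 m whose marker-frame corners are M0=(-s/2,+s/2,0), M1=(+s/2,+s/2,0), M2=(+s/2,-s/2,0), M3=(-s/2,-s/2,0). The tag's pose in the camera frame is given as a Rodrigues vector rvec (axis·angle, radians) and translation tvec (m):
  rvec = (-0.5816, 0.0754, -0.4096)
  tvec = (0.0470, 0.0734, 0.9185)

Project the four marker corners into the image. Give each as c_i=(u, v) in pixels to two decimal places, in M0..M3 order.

Intrinsics K: fx=536.8, fy=783.1, cx=317.7, cy=233.5
Marker side s = 0.141 m; corners in marker frame (Z=0):
  M0 = (-0.0705, +0.0705, 0)
  M1 = (+0.0705, +0.0705, 0)
  M2 = (+0.0705, -0.0705, 0)
  M3 = (-0.0705, -0.0705, 0)
rvec = (-0.5816, 0.0754, -0.4096), |rvec| = θ = 0.71534 rad = 40.986°
Rodrigues: sinθ=0.65588, 1−cosθ=0.24513; R = I + sinθ·[k]× + (1−cosθ)·[k]×²:
    [+0.91691 +0.35454 +0.18325]
    [-0.39656 +0.75759 +0.51846]
    [+0.04499 -0.54805 +0.83524]
t = (0.0470, 0.0734, 0.9185) m
M0: Pc = R·M0+t = (+0.00735, +0.15477, +0.87669); u = 536.8·(+0.00735)/0.87669 + 317.7 = 322.2024, v = 783.1·(+0.15477)/0.87669 + 233.5 = 371.7453
M1: Pc = R·M1+t = (+0.13664, +0.09885, +0.88303); u = 536.8·(+0.13664)/0.88303 + 317.7 = 400.7623, v = 783.1·(+0.09885)/0.88303 + 233.5 = 321.1656
M2: Pc = R·M2+t = (+0.08665, -0.00797, +0.96031); u = 536.8·(+0.08665)/0.96031 + 317.7 = 366.1344, v = 783.1·(-0.00797)/0.96031 + 233.5 = 227.0028
M3: Pc = R·M3+t = (-0.04264, +0.04795, +0.95397); u = 536.8·(-0.04264)/0.95397 + 317.7 = 293.7079, v = 783.1·(+0.04795)/0.95397 + 233.5 = 272.8592

c0=(322.20, 371.75) c1=(400.76, 321.17) c2=(366.13, 227.00) c3=(293.71, 272.86)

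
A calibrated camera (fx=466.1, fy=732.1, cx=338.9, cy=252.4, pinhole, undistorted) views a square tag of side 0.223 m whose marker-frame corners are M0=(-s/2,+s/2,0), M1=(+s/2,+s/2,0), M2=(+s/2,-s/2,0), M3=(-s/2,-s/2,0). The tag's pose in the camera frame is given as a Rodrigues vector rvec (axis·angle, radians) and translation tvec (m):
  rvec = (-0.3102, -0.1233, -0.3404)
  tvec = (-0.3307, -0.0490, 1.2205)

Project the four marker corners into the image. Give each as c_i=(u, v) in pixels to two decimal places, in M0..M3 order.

Intrinsics K: fx=466.1, fy=732.1, cx=338.9, cy=252.4
Marker side s = 0.223 m; corners in marker frame (Z=0):
  M0 = (-0.1115, +0.1115, 0)
  M1 = (+0.1115, +0.1115, 0)
  M2 = (+0.1115, -0.1115, 0)
  M3 = (-0.1115, -0.1115, 0)
rvec = (-0.3102, -0.1233, -0.3404), |rvec| = θ = 0.47676 rad = 27.316°
Rodrigues: sinθ=0.45890, 1−cosθ=0.11151; R = I + sinθ·[k]× + (1−cosθ)·[k]×²:
    [+0.93569 +0.34641 -0.06688]
    [-0.30889 +0.89595 +0.31917]
    [+0.17049 -0.27799 +0.94533]
t = (-0.3307, -0.0490, 1.2205) m
M0: Pc = R·M0+t = (-0.39640, +0.08534, +1.17049); u = 466.1·(-0.39640)/1.17049 + 338.9 = 181.0486, v = 732.1·(+0.08534)/1.17049 + 252.4 = 305.7761
M1: Pc = R·M1+t = (-0.18774, +0.01646, +1.20851); u = 466.1·(-0.18774)/1.20851 + 338.9 = 266.4905, v = 732.1·(+0.01646)/1.20851 + 252.4 = 262.3695
M2: Pc = R·M2+t = (-0.26500, -0.18334, +1.27051); u = 466.1·(-0.26500)/1.27051 + 338.9 = 241.6833, v = 732.1·(-0.18334)/1.27051 + 252.4 = 146.7552
M3: Pc = R·M3+t = (-0.47366, -0.11446, +1.23249); u = 466.1·(-0.47366)/1.23249 + 338.9 = 159.7738, v = 732.1·(-0.11446)/1.23249 + 252.4 = 184.4122

c0=(181.05, 305.78) c1=(266.49, 262.37) c2=(241.68, 146.76) c3=(159.77, 184.41)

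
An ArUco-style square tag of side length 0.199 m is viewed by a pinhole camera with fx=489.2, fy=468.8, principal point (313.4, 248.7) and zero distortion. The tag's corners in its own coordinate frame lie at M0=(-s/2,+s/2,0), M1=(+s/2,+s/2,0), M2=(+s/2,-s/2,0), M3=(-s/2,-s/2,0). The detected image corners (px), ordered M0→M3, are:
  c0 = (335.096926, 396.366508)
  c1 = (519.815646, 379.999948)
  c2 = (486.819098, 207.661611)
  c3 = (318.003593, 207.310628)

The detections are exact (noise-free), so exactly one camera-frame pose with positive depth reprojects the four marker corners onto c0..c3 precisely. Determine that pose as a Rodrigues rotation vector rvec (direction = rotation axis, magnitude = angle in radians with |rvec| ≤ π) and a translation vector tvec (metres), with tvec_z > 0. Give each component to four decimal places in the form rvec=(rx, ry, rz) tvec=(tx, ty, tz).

Intrinsics K: fx=489.2, fy=468.8, cx=313.4, cy=248.7
Marker side s = 0.199 m; corners in marker frame (Z=0):
  M0 = (-0.0995, +0.0995, 0)
  M1 = (+0.0995, +0.0995, 0)
  M2 = (+0.0995, -0.0995, 0)
  M3 = (-0.0995, -0.0995, 0)
Detected image corners:
  c0 = (335.096926, 396.366508) px
  c1 = (519.815646, 379.999948) px
  c2 = (486.819098, 207.661611) px
  c3 = (318.003593, 207.310628) px
Planar DLT: solve 8×8 A·h = b for H (H[2,2]=1):
  H  [+1069.67198 -85.96872 +418.18035]
  H  [+93.58332 +752.87245 +293.03126]
  H  [+0.44210 -0.51473 +1.00000]
B = K⁻¹H; ‖b₁‖=1.954330, ‖b₂‖=1.954330; λ = 2/(‖b₁‖+‖b₂‖) = 0.511684, sign → tz>0 ⇒ λ=+0.511684
r₁ = λ·B[:,0] = (+0.97391,-0.01786,+0.22621); r₂ = λ·B[:,1] = (+0.07881,+0.96147,-0.26338)
r₃ = r₁×r₂ = (-0.21279,+0.27434,+0.93779); SVD([r₁ r₂ r₃]) → R = UVᵀ:
  R  [+0.97391 +0.07881 -0.21279]
  R  [-0.01786 +0.96147 +0.27434]
  R  [+0.22621 -0.26338 +0.93779]
t = (+0.10960, +0.04839, +0.51168) m
tr R = 2.873175; θ = arccos((tr R − 1)/2) = 0.358035 rad = 20.514°
axis k = ((R−Rᵀ)₃₂, (R−Rᵀ)₁₃, (R−Rᵀ)₂₁) / (2 sinθ) = (-0.767219, -0.626377, -0.137937)
rvec = θ·k = (-0.274691, -0.224265, -0.049386)

rvec=(-0.2747, -0.2243, -0.0494) tvec=(0.1096, 0.0484, 0.5117)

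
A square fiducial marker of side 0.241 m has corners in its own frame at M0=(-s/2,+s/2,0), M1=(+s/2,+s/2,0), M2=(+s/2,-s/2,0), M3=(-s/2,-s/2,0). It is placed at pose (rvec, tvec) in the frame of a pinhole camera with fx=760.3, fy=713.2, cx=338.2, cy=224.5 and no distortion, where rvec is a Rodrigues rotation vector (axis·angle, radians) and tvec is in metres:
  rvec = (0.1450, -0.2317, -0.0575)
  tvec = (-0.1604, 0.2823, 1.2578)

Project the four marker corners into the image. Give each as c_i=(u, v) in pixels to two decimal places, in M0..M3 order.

Intrinsics K: fx=760.3, fy=713.2, cx=338.2, cy=224.5
Marker side s = 0.241 m; corners in marker frame (Z=0):
  M0 = (-0.1205, +0.1205, 0)
  M1 = (+0.1205, +0.1205, 0)
  M2 = (+0.1205, -0.1205, 0)
  M3 = (-0.1205, -0.1205, 0)
rvec = (0.1450, -0.2317, -0.0575), |rvec| = θ = 0.27931 rad = 16.003°
Rodrigues: sinθ=0.27570, 1−cosθ=0.03876; R = I + sinθ·[k]× + (1−cosθ)·[k]×²:
    [+0.97169 +0.04007 -0.23284]
    [-0.07344 +0.98791 -0.13650]
    [+0.22456 +0.14974 +0.96289]
t = (-0.1604, 0.2823, 1.2578) m
M0: Pc = R·M0+t = (-0.27266, +0.41019, +1.24878); u = 760.3·(-0.27266)/1.24878 + 338.2 = 172.1955, v = 713.2·(+0.41019)/1.24878 + 224.5 = 458.7679
M1: Pc = R·M1+t = (-0.03848, +0.39249, +1.30290); u = 760.3·(-0.03848)/1.30290 + 338.2 = 315.7432, v = 713.2·(+0.39249)/1.30290 + 224.5 = 439.3482
M2: Pc = R·M2+t = (-0.04814, +0.15441, +1.26682); u = 760.3·(-0.04814)/1.26682 + 338.2 = 309.3084, v = 713.2·(+0.15441)/1.26682 + 224.5 = 311.4287
M3: Pc = R·M3+t = (-0.28232, +0.17211, +1.21270); u = 760.3·(-0.28232)/1.21270 + 338.2 = 161.2018, v = 713.2·(+0.17211)/1.21270 + 224.5 = 325.7177

c0=(172.20, 458.77) c1=(315.74, 439.35) c2=(309.31, 311.43) c3=(161.20, 325.72)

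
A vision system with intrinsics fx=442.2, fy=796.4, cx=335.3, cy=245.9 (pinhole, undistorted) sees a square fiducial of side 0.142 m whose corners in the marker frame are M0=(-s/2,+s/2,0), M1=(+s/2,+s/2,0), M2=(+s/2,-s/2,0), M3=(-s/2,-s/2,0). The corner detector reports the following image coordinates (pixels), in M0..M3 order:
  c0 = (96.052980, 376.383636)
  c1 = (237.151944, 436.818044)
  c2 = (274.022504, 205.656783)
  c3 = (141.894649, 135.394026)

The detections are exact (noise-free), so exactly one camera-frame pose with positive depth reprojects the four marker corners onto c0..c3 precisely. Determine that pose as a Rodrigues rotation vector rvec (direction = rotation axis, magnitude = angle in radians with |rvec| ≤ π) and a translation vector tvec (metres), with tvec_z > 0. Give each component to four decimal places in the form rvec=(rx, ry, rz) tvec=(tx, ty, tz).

rvec=(-0.1353, -0.2019, 0.2694) tvec=(-0.1521, 0.0236, 0.4619)

Intrinsics K: fx=442.2, fy=796.4, cx=335.3, cy=245.9
Marker side s = 0.142 m; corners in marker frame (Z=0):
  M0 = (-0.0710, +0.0710, 0)
  M1 = (+0.0710, +0.0710, 0)
  M2 = (+0.0710, -0.0710, 0)
  M3 = (-0.0710, -0.0710, 0)
Detected image corners:
  c0 = (96.052980, 376.383636) px
  c1 = (237.151944, 436.818044) px
  c2 = (274.022504, 205.656783) px
  c3 = (141.894649, 135.394026) px
Planar DLT: solve 8×8 A·h = b for H (H[2,2]=1):
  H  [+1034.07582 -354.94334 +189.67151]
  H  [+573.19285 +1562.05100 +286.57502]
  H  [+0.38863 -0.34480 +1.00000]
B = K⁻¹H; ‖b₁‖=2.165140, ‖b₂‖=2.165140; λ = 2/(‖b₁‖+‖b₂‖) = 0.461864, sign → tz>0 ⇒ λ=+0.461864
r₁ = λ·B[:,0] = (+0.94396,+0.27700,+0.17949); r₂ = λ·B[:,1] = (-0.24997,+0.95507,-0.15925)
r₃ = r₁×r₂ = (-0.21554,+0.10546,+0.97078); SVD([r₁ r₂ r₃]) → R = UVᵀ:
  R  [+0.94396 -0.24997 -0.21554]
  R  [+0.27700 +0.95507 +0.10546]
  R  [+0.17949 -0.15925 +0.97078]
t = (-0.15210, +0.02359, +0.46186) m
tr R = 2.869807; θ = arccos((tr R − 1)/2) = 0.362809 rad = 20.787°
axis k = ((R−Rᵀ)₃₂, (R−Rᵀ)₁₃, (R−Rᵀ)₂₁) / (2 sinθ) = (-0.372933, -0.556542, +0.742416)
rvec = θ·k = (-0.135304, -0.201918, +0.269355)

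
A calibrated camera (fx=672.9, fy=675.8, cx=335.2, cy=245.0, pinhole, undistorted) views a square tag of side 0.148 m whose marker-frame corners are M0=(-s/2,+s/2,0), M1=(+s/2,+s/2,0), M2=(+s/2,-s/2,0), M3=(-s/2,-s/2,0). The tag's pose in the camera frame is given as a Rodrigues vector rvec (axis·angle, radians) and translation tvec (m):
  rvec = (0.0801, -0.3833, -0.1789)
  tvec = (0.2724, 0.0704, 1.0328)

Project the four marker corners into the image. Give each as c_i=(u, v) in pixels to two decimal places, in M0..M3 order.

c0=(478.95, 349.60) c1=(556.72, 326.66) c2=(545.20, 234.62) c3=(465.52, 252.96)

Intrinsics K: fx=672.9, fy=675.8, cx=335.2, cy=245.0
Marker side s = 0.148 m; corners in marker frame (Z=0):
  M0 = (-0.0740, +0.0740, 0)
  M1 = (+0.0740, +0.0740, 0)
  M2 = (+0.0740, -0.0740, 0)
  M3 = (-0.0740, -0.0740, 0)
rvec = (0.0801, -0.3833, -0.1789), |rvec| = θ = 0.43051 rad = 24.666°
Rodrigues: sinθ=0.41734, 1−cosθ=0.09125; R = I + sinθ·[k]× + (1−cosθ)·[k]×²:
    [+0.91191 +0.15831 -0.37862]
    [-0.18854 +0.98108 -0.04389]
    [+0.36451 +0.11141 +0.92451]
t = (0.2724, 0.0704, 1.0328) m
M0: Pc = R·M0+t = (+0.21663, +0.15695, +1.01407); u = 672.9·(+0.21663)/1.01407 + 335.2 = 478.9501, v = 675.8·(+0.15695)/1.01407 + 245.0 = 349.5966
M1: Pc = R·M1+t = (+0.35160, +0.12905, +1.06802); u = 672.9·(+0.35160)/1.06802 + 335.2 = 556.7216, v = 675.8·(+0.12905)/1.06802 + 245.0 = 326.6567
M2: Pc = R·M2+t = (+0.32817, -0.01615, +1.05153); u = 672.9·(+0.32817)/1.05153 + 335.2 = 545.2019, v = 675.8·(-0.01615)/1.05153 + 245.0 = 234.6192
M3: Pc = R·M3+t = (+0.19320, +0.01175, +0.99758); u = 672.9·(+0.19320)/0.99758 + 335.2 = 465.5219, v = 675.8·(+0.01175)/0.99758 + 245.0 = 252.9611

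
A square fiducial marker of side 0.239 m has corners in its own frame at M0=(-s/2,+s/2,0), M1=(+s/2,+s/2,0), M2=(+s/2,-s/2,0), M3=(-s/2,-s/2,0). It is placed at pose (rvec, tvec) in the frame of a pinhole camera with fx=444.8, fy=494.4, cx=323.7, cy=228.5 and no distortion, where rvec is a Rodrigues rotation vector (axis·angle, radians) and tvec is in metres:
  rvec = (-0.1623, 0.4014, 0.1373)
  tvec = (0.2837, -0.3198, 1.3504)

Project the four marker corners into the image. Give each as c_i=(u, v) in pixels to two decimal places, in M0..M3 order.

Intrinsics K: fx=444.8, fy=494.4, cx=323.7, cy=228.5
Marker side s = 0.239 m; corners in marker frame (Z=0):
  M0 = (-0.1195, +0.1195, 0)
  M1 = (+0.1195, +0.1195, 0)
  M2 = (+0.1195, -0.1195, 0)
  M3 = (-0.1195, -0.1195, 0)
rvec = (-0.1623, 0.4014, 0.1373), |rvec| = θ = 0.45422 rad = 26.025°
Rodrigues: sinθ=0.43876, 1−cosθ=0.10140; R = I + sinθ·[k]× + (1−cosθ)·[k]×²:
    [+0.91155 -0.16464 +0.37679]
    [+0.10061 +0.97779 +0.18386]
    [-0.39869 -0.12969 +0.90787]
t = (0.2837, -0.3198, 1.3504) m
M0: Pc = R·M0+t = (+0.15509, -0.21498, +1.38255); u = 444.8·(+0.15509)/1.38255 + 323.7 = 373.5979, v = 494.4·(-0.21498)/1.38255 + 228.5 = 151.6239
M1: Pc = R·M1+t = (+0.37296, -0.19093, +1.28726); u = 444.8·(+0.37296)/1.28726 + 323.7 = 452.5711, v = 494.4·(-0.19093)/1.28726 + 228.5 = 155.1686
M2: Pc = R·M2+t = (+0.41231, -0.42462, +1.31825); u = 444.8·(+0.41231)/1.31825 + 323.7 = 462.8183, v = 494.4·(-0.42462)/1.31825 + 228.5 = 69.2488
M3: Pc = R·M3+t = (+0.19444, -0.44867, +1.41354); u = 444.8·(+0.19444)/1.41354 + 323.7 = 384.8861, v = 494.4·(-0.44867)/1.41354 + 228.5 = 71.5737

c0=(373.60, 151.62) c1=(452.57, 155.17) c2=(462.82, 69.25) c3=(384.89, 71.57)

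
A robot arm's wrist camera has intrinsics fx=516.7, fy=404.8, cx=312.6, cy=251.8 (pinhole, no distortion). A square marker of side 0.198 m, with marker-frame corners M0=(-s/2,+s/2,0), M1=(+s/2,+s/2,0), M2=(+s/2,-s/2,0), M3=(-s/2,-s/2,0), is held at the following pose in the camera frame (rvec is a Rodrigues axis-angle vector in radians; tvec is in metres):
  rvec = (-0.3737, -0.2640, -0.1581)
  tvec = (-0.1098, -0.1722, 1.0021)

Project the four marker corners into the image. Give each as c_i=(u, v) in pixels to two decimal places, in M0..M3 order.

Intrinsics K: fx=516.7, fy=404.8, cx=312.6, cy=251.8
Marker side s = 0.198 m; corners in marker frame (Z=0):
  M0 = (-0.0990, +0.0990, 0)
  M1 = (+0.0990, +0.0990, 0)
  M2 = (+0.0990, -0.0990, 0)
  M3 = (-0.0990, -0.0990, 0)
rvec = (-0.3737, -0.2640, -0.1581), |rvec| = θ = 0.48409 rad = 27.736°
Rodrigues: sinθ=0.46540, 1−cosθ=0.11490; R = I + sinθ·[k]× + (1−cosθ)·[k]×²:
    [+0.95357 +0.20037 -0.22484]
    [-0.10362 +0.91927 +0.37974]
    [+0.28278 -0.33881 +0.89735]
t = (-0.1098, -0.1722, 1.0021) m
M0: Pc = R·M0+t = (-0.18437, -0.07093, +0.94056); u = 516.7·(-0.18437)/0.94056 + 312.6 = 211.3176, v = 404.8·(-0.07093)/0.94056 + 251.8 = 221.2717
M1: Pc = R·M1+t = (+0.00444, -0.09145, +0.99655); u = 516.7·(+0.00444)/0.99655 + 312.6 = 314.9022, v = 404.8·(-0.09145)/0.99655 + 251.8 = 214.6526
M2: Pc = R·M2+t = (-0.03523, -0.27347, +1.06364); u = 516.7·(-0.03523)/1.06364 + 312.6 = 295.4843, v = 404.8·(-0.27347)/1.06364 + 251.8 = 147.7238
M3: Pc = R·M3+t = (-0.22404, -0.25295, +1.00765); u = 516.7·(-0.22404)/1.00765 + 312.6 = 197.7170, v = 404.8·(-0.25295)/1.00765 + 251.8 = 150.1833

c0=(211.32, 221.27) c1=(314.90, 214.65) c2=(295.48, 147.72) c3=(197.72, 150.18)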